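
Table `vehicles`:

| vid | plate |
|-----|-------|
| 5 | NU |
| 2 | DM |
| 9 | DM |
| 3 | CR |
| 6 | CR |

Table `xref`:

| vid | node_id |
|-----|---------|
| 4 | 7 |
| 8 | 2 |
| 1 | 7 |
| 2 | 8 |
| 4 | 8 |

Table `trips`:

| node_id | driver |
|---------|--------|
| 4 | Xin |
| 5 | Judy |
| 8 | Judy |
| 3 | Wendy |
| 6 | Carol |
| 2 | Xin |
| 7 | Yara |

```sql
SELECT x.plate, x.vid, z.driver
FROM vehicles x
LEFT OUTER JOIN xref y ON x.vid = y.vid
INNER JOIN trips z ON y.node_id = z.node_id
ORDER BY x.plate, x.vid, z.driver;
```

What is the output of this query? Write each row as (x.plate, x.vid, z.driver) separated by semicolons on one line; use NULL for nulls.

Evaluate left to right. First `vehicles x LEFT JOIN xref y` on vid: 5 row(s).
Then INNER JOIN `trips z` on node_id: keep only rows whose y.node_id appears in z.

(DM, 2, Judy)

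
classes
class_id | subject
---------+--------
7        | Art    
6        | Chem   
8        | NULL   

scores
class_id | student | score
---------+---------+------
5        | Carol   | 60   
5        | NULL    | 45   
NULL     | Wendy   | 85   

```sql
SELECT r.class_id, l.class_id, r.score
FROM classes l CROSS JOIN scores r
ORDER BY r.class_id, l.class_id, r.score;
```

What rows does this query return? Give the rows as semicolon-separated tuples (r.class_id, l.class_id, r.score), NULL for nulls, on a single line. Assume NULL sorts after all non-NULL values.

(5, 6, 45); (5, 6, 60); (5, 7, 45); (5, 7, 60); (5, 8, 45); (5, 8, 60); (NULL, 6, 85); (NULL, 7, 85); (NULL, 8, 85)

CROSS JOIN pairs every row of `classes` with every row of `scores`: 3 × 3 = 9 rows.
After projecting and ordering:
r.class_id | l.class_id | r.score
5 | 6 | 45
5 | 6 | 60
5 | 7 | 45
5 | 7 | 60
5 | 8 | 45
5 | 8 | 60
NULL | 6 | 85
NULL | 7 | 85
NULL | 8 | 85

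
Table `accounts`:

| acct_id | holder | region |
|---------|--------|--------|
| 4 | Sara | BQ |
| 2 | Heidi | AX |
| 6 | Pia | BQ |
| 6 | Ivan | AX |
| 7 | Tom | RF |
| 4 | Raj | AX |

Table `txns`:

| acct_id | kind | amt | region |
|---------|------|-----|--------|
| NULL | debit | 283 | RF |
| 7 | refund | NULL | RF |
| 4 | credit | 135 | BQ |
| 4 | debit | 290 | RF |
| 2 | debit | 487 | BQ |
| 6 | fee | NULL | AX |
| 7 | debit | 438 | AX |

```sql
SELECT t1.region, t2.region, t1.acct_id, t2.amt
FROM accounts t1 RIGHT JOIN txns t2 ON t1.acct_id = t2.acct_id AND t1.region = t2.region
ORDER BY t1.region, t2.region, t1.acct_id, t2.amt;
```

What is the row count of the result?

RIGHT JOIN keeps every row from `txns`; unmatched rows get NULL for `accounts`'s columns.
Matching on t1.acct_id = t2.acct_id AND t1.region = t2.region. A NULL in a compared column never satisfies the condition.
- acct_id=4, region=BQ: 1 matching t2 row(s), so 1 row(s) emitted.
- acct_id=2, region=AX: no matching t2 row.
- acct_id=6, region=BQ: no matching t2 row.
- acct_id=6, region=AX: 1 matching t2 row(s), so 1 row(s) emitted.
- acct_id=7, region=RF: 1 matching t2 row(s), so 1 row(s) emitted.
- acct_id=4, region=AX: no matching t2 row.
- plus 4 unmatched t2 row(s), each kept with NULL t1 columns.
Total: 3 matched + 4 padded = 7 rows.

7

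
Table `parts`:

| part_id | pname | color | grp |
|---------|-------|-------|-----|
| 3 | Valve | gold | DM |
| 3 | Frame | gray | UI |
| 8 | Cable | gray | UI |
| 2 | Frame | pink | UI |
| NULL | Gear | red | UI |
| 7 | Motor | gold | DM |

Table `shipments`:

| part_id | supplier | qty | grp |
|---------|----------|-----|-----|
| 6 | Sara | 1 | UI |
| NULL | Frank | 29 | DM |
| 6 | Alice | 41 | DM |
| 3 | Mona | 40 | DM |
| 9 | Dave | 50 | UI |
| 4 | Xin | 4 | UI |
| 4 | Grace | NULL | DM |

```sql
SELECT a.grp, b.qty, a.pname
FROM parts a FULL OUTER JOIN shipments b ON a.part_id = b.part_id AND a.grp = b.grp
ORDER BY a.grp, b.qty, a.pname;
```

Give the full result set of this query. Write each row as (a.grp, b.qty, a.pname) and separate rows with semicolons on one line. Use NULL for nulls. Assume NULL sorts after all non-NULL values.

(DM, 40, Valve); (DM, NULL, Motor); (UI, NULL, Cable); (UI, NULL, Frame); (UI, NULL, Frame); (UI, NULL, Gear); (NULL, 1, NULL); (NULL, 4, NULL); (NULL, 29, NULL); (NULL, 41, NULL); (NULL, 50, NULL); (NULL, NULL, NULL)

FULL OUTER JOIN keeps every row from both sides; unmatched rows get NULL for the other side's columns.
Matching on a.part_id = b.part_id AND a.grp = b.grp. A NULL in a compared column never satisfies the condition.
- part_id=3, grp=DM: 1 matching b row(s), so 1 row(s) emitted.
- part_id=3, grp=UI: no b row matches, row kept with b columns NULL.
- part_id=8, grp=UI: no b row matches, row kept with b columns NULL.
- part_id=2, grp=UI: no b row matches, row kept with b columns NULL.
- part_id=NULL, grp=UI: no b row matches, row kept with b columns NULL.
- part_id=7, grp=DM: no b row matches, row kept with b columns NULL.
- plus 6 unmatched b row(s), each kept with NULL a columns.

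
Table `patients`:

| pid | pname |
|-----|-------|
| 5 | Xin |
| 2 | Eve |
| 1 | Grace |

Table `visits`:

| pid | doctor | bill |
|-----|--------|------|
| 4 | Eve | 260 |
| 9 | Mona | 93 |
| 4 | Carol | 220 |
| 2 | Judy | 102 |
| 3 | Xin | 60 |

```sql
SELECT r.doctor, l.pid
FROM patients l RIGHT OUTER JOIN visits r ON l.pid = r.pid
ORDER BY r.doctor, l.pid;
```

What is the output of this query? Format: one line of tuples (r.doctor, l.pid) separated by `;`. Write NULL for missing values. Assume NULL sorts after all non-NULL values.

RIGHT JOIN keeps every row from `visits`; unmatched rows get NULL for `patients`'s columns.
Matching on l.pid = r.pid.
- l (pid=5) has no partner in r.
- l (pid=2) pairs with 1 row(s) of r.
- l (pid=1) has no partner in r.
- 4 r row(s) had no l match → kept, l columns NULL.
After projecting and ordering:
r.doctor | l.pid
Carol | NULL
Eve | NULL
Judy | 2
Mona | NULL
Xin | NULL

(Carol, NULL); (Eve, NULL); (Judy, 2); (Mona, NULL); (Xin, NULL)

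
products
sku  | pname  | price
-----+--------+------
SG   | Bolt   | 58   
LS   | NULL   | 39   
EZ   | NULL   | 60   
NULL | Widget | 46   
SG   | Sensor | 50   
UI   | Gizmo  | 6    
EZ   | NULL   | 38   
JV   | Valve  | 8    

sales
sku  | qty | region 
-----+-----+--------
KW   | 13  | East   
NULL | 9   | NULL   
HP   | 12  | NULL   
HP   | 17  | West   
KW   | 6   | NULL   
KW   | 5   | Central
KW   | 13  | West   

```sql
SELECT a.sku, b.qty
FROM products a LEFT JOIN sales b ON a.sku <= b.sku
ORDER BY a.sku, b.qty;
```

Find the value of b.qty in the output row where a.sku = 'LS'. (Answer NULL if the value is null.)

LEFT JOIN keeps every row from `products`; unmatched rows get NULL for `sales`'s columns.
Matching on a.sku <= b.sku. A NULL in a compared column never satisfies the condition.
- a (sku=SG) has no partner → padded with NULL.
- a (sku=LS) has no partner → padded with NULL.
- a (sku=EZ) pairs with 6 row(s) of b.
- a (sku=NULL) has no partner → padded with NULL.
- a (sku=SG) has no partner → padded with NULL.
- a (sku=UI) has no partner → padded with NULL.
- a (sku=EZ) pairs with 6 row(s) of b.
- a (sku=JV) pairs with 4 row(s) of b.

NULL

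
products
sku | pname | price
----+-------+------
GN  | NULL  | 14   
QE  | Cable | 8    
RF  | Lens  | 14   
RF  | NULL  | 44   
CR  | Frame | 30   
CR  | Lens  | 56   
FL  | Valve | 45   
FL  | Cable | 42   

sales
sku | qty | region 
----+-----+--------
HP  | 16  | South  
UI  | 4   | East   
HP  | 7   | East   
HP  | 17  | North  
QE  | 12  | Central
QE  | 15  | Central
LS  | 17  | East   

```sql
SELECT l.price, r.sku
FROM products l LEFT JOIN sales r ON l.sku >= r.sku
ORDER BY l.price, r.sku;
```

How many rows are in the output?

LEFT JOIN keeps every row from `products`; unmatched rows get NULL for `sales`'s columns.
Matching on l.sku >= r.sku.
- l row (sku=GN): no match → kept, r columns NULL.
- l row (sku=QE): matches 6 r row(s) → 6 output row(s).
- l row (sku=RF): matches 6 r row(s) → 6 output row(s).
- l row (sku=RF): matches 6 r row(s) → 6 output row(s).
- l row (sku=CR): no match → kept, r columns NULL.
- l row (sku=CR): no match → kept, r columns NULL.
- l row (sku=FL): no match → kept, r columns NULL.
- l row (sku=FL): no match → kept, r columns NULL.
Total: 18 matched + 5 padded = 23 rows.

23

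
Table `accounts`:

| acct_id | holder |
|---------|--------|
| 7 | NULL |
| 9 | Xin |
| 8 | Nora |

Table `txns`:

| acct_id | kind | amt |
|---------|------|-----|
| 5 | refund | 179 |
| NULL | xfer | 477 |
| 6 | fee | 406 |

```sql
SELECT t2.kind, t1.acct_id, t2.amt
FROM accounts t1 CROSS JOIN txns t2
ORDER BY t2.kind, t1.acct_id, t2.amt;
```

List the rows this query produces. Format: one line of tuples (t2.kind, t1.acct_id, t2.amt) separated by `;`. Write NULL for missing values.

CROSS JOIN pairs every row of `accounts` with every row of `txns`: 3 × 3 = 9 rows.
After projecting and ordering:
t2.kind | t1.acct_id | t2.amt
fee | 7 | 406
fee | 8 | 406
fee | 9 | 406
refund | 7 | 179
refund | 8 | 179
refund | 9 | 179
xfer | 7 | 477
xfer | 8 | 477
xfer | 9 | 477

(fee, 7, 406); (fee, 8, 406); (fee, 9, 406); (refund, 7, 179); (refund, 8, 179); (refund, 9, 179); (xfer, 7, 477); (xfer, 8, 477); (xfer, 9, 477)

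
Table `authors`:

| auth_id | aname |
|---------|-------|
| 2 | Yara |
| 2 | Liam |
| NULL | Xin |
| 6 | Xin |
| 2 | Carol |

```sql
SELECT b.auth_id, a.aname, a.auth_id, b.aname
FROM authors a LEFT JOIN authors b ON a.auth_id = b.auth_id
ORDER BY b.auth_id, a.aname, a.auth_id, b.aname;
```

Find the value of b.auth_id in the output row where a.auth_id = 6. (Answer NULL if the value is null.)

LEFT JOIN keeps every row from `authors a`; unmatched rows get NULL for `authors b`'s columns.
Matching on a.auth_id = b.auth_id. A NULL in a compared column never satisfies the condition.
Matched pairs: 10; unmatched a rows kept: 1.

6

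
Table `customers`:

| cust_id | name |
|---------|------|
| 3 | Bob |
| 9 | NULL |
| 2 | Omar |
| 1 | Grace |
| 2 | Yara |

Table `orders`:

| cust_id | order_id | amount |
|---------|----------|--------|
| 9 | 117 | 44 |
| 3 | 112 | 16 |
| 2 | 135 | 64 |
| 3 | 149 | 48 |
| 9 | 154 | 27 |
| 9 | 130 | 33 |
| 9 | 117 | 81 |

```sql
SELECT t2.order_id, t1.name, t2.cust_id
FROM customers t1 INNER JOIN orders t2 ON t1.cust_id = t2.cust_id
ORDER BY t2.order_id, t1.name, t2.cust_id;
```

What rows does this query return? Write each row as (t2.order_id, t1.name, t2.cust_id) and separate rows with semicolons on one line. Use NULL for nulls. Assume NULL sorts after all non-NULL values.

(112, Bob, 3); (117, NULL, 9); (117, NULL, 9); (130, NULL, 9); (135, Omar, 2); (135, Yara, 2); (149, Bob, 3); (154, NULL, 9)

INNER JOIN keeps only pairs where the ON condition holds.
Matching on t1.cust_id = t2.cust_id.
- t1 row (cust_id=3): matches 2 t2 row(s) → 2 output row(s).
- t1 row (cust_id=9): matches 4 t2 row(s) → 4 output row(s).
- t1 row (cust_id=2): matches 1 t2 row(s) → 1 output row(s).
- t1 row (cust_id=1): no match → dropped.
- t1 row (cust_id=2): matches 1 t2 row(s) → 1 output row(s).
After projecting and ordering:
t2.order_id | t1.name | t2.cust_id
112 | Bob | 3
117 | NULL | 9
117 | NULL | 9
130 | NULL | 9
135 | Omar | 2
135 | Yara | 2
149 | Bob | 3
154 | NULL | 9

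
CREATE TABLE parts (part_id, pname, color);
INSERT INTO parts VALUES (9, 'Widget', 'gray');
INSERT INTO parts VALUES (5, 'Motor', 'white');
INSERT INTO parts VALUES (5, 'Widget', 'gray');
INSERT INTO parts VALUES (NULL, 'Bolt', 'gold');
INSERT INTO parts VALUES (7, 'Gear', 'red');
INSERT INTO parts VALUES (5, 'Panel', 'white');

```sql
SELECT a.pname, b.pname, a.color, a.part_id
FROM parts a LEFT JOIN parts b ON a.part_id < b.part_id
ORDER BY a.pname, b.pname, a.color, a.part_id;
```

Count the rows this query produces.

LEFT JOIN keeps every row from `parts a`; unmatched rows get NULL for `parts b`'s columns.
Matching on a.part_id < b.part_id. A NULL in a compared column never satisfies the condition.
- part_id=9: no b row matches, row kept with b columns NULL.
- part_id=5: 2 matching b row(s), so 2 row(s) emitted.
- part_id=5: 2 matching b row(s), so 2 row(s) emitted.
- part_id=NULL: no b row matches, row kept with b columns NULL.
- part_id=7: 1 matching b row(s), so 1 row(s) emitted.
- part_id=5: 2 matching b row(s), so 2 row(s) emitted.
Total: 7 matched + 2 padded = 9 rows.

9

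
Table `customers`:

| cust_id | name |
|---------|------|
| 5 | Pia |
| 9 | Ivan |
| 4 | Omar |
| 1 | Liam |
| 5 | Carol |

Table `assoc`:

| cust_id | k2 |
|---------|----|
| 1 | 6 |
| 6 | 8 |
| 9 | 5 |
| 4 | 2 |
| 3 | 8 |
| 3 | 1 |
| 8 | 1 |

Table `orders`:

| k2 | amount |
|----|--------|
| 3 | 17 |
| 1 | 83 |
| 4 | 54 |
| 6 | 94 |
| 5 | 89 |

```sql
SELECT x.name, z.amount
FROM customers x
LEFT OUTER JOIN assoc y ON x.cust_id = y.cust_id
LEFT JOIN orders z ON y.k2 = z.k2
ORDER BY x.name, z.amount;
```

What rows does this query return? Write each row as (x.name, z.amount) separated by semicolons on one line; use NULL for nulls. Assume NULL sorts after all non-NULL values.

Evaluate left to right. First `customers x LEFT JOIN assoc y` on cust_id: 5 row(s).
Then LEFT JOIN `orders z` on k2: each of those 5 rows is kept; rows whose y.k2 has no match in z get NULL for z's columns.

(Carol, NULL); (Ivan, 89); (Liam, 94); (Omar, NULL); (Pia, NULL)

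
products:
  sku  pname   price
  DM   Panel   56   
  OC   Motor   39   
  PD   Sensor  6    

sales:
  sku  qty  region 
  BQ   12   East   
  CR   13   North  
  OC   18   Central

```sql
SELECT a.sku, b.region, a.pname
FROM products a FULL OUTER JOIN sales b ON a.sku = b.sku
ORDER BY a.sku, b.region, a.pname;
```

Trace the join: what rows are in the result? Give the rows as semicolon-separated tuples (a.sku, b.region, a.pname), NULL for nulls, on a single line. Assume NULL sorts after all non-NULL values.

(DM, NULL, Panel); (OC, Central, Motor); (PD, NULL, Sensor); (NULL, East, NULL); (NULL, North, NULL)

FULL OUTER JOIN keeps every row from both sides; unmatched rows get NULL for the other side's columns.
Matching on a.sku = b.sku.
- a row (sku=DM): no match → kept, b columns NULL.
- a row (sku=OC): matches 1 b row(s) → 1 output row(s).
- a row (sku=PD): no match → kept, b columns NULL.
- 2 b row(s) had no a match → kept, a columns NULL.
After projecting and ordering:
a.sku | b.region | a.pname
DM | NULL | Panel
OC | Central | Motor
PD | NULL | Sensor
NULL | East | NULL
NULL | North | NULL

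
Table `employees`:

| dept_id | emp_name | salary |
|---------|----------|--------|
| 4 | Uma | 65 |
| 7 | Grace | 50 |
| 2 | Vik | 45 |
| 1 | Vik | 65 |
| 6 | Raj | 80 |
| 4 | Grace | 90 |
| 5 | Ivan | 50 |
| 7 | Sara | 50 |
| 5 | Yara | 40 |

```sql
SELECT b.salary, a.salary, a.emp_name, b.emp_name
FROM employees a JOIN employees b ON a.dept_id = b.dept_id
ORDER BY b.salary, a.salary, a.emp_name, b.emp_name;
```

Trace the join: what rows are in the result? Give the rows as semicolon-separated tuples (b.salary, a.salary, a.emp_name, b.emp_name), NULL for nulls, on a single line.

(40, 40, Yara, Yara); (40, 50, Ivan, Yara); (45, 45, Vik, Vik); (50, 40, Yara, Ivan); (50, 50, Grace, Grace); (50, 50, Grace, Sara); (50, 50, Ivan, Ivan); (50, 50, Sara, Grace); (50, 50, Sara, Sara); (65, 65, Uma, Uma); (65, 65, Vik, Vik); (65, 90, Grace, Uma); (80, 80, Raj, Raj); (90, 65, Uma, Grace); (90, 90, Grace, Grace)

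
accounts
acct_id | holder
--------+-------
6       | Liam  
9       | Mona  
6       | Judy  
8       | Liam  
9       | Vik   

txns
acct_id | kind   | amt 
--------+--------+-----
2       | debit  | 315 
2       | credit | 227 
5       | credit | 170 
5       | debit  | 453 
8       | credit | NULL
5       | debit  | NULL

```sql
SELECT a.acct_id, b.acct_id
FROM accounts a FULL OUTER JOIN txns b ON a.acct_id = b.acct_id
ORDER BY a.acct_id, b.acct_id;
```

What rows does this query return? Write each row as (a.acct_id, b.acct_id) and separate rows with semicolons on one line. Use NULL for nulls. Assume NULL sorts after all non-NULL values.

FULL OUTER JOIN keeps every row from both sides; unmatched rows get NULL for the other side's columns.
Matching on a.acct_id = b.acct_id.
- a row (acct_id=6): no match → kept, b columns NULL.
- a row (acct_id=9): no match → kept, b columns NULL.
- a row (acct_id=6): no match → kept, b columns NULL.
- a row (acct_id=8): matches 1 b row(s) → 1 output row(s).
- a row (acct_id=9): no match → kept, b columns NULL.
- plus 5 unmatched b row(s), each kept with NULL a columns.
After projecting and ordering:
a.acct_id | b.acct_id
6 | NULL
6 | NULL
8 | 8
9 | NULL
9 | NULL
NULL | 2
NULL | 2
NULL | 5
NULL | 5
NULL | 5

(6, NULL); (6, NULL); (8, 8); (9, NULL); (9, NULL); (NULL, 2); (NULL, 2); (NULL, 5); (NULL, 5); (NULL, 5)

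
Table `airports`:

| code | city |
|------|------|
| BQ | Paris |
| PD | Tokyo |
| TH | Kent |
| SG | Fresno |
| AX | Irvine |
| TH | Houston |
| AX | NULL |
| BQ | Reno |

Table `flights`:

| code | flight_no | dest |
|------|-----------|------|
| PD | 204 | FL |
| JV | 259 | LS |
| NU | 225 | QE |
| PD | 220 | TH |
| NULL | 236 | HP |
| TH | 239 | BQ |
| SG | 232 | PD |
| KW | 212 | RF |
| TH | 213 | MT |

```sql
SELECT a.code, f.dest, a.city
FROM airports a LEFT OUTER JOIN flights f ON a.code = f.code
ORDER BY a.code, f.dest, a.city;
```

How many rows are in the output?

11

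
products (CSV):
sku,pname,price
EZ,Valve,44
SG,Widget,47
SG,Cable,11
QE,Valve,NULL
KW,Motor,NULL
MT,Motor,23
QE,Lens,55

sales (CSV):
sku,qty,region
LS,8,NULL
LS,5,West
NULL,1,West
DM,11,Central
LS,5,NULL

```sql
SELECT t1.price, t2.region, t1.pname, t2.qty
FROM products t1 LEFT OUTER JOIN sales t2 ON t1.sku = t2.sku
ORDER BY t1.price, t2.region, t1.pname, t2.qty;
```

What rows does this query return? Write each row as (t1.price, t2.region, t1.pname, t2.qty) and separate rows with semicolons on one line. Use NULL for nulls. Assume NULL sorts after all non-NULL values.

(11, NULL, Cable, NULL); (23, NULL, Motor, NULL); (44, NULL, Valve, NULL); (47, NULL, Widget, NULL); (55, NULL, Lens, NULL); (NULL, NULL, Motor, NULL); (NULL, NULL, Valve, NULL)

LEFT JOIN keeps every row from `products`; unmatched rows get NULL for `sales`'s columns.
Matching on t1.sku = t2.sku. A NULL in a compared column never satisfies the condition.
- t1[0] sku=EZ → no match; kept with NULLs on the t2 side.
- t1[1] sku=SG → no match; kept with NULLs on the t2 side.
- t1[2] sku=SG → no match; kept with NULLs on the t2 side.
- t1[3] sku=QE → no match; kept with NULLs on the t2 side.
- t1[4] sku=KW → no match; kept with NULLs on the t2 side.
- t1[5] sku=MT → no match; kept with NULLs on the t2 side.
- t1[6] sku=QE → no match; kept with NULLs on the t2 side.
After projecting and ordering:
t1.price | t2.region | t1.pname | t2.qty
11 | NULL | Cable | NULL
23 | NULL | Motor | NULL
44 | NULL | Valve | NULL
47 | NULL | Widget | NULL
55 | NULL | Lens | NULL
NULL | NULL | Motor | NULL
NULL | NULL | Valve | NULL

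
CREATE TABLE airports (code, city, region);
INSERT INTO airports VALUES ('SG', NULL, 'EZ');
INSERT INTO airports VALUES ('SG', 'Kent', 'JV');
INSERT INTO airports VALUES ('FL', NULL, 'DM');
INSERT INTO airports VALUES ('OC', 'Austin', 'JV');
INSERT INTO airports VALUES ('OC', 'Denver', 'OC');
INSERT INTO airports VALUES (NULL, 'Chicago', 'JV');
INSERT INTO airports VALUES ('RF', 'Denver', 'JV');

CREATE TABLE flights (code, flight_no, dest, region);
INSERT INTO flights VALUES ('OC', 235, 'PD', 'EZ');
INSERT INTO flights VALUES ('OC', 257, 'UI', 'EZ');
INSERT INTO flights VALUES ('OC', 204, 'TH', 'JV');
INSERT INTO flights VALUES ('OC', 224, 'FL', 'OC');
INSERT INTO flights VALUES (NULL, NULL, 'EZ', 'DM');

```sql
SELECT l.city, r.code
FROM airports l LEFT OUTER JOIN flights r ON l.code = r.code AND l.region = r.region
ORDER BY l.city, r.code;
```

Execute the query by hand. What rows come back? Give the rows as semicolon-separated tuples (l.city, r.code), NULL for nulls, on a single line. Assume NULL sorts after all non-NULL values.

(Austin, OC); (Chicago, NULL); (Denver, OC); (Denver, NULL); (Kent, NULL); (NULL, NULL); (NULL, NULL)

LEFT JOIN keeps every row from `airports`; unmatched rows get NULL for `flights`'s columns.
Matching on l.code = r.code AND l.region = r.region. A NULL in a compared column never satisfies the condition.
Matched pairs: 2; unmatched l rows kept: 5.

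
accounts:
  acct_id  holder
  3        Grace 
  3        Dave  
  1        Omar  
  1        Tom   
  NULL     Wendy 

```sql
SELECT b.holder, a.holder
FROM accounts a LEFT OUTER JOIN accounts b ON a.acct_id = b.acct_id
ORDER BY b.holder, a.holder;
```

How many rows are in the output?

9

LEFT JOIN keeps every row from `accounts a`; unmatched rows get NULL for `accounts b`'s columns.
Matching on a.acct_id = b.acct_id. A NULL in a compared column never satisfies the condition.
- a (acct_id=3) pairs with 2 row(s) of b.
- a (acct_id=3) pairs with 2 row(s) of b.
- a (acct_id=1) pairs with 2 row(s) of b.
- a (acct_id=1) pairs with 2 row(s) of b.
- a (acct_id=NULL) has no partner → padded with NULL.
Total: 8 matched + 1 padded = 9 rows.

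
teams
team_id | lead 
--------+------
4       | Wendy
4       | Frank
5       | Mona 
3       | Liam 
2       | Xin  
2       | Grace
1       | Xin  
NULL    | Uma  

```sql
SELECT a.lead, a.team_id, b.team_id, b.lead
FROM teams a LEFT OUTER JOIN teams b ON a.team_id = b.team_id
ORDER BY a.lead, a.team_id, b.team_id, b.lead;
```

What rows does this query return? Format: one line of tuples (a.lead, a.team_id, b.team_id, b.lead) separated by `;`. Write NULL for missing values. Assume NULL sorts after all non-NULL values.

(Frank, 4, 4, Frank); (Frank, 4, 4, Wendy); (Grace, 2, 2, Grace); (Grace, 2, 2, Xin); (Liam, 3, 3, Liam); (Mona, 5, 5, Mona); (Uma, NULL, NULL, NULL); (Wendy, 4, 4, Frank); (Wendy, 4, 4, Wendy); (Xin, 1, 1, Xin); (Xin, 2, 2, Grace); (Xin, 2, 2, Xin)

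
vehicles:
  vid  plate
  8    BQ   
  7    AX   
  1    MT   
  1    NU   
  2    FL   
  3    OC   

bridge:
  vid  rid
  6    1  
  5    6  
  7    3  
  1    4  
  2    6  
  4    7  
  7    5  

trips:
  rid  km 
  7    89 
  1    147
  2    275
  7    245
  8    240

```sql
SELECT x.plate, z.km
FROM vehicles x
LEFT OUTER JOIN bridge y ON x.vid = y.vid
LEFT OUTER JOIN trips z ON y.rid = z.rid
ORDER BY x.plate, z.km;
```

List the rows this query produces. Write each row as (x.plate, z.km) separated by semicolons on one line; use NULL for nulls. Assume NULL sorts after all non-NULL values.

(AX, NULL); (AX, NULL); (BQ, NULL); (FL, NULL); (MT, NULL); (NU, NULL); (OC, NULL)

Step 1 — x LEFT JOIN y on vid → 7 row(s).
Then LEFT JOIN `trips z` on rid: each of those 7 rows is kept; rows whose y.rid has no match in z get NULL for z's columns.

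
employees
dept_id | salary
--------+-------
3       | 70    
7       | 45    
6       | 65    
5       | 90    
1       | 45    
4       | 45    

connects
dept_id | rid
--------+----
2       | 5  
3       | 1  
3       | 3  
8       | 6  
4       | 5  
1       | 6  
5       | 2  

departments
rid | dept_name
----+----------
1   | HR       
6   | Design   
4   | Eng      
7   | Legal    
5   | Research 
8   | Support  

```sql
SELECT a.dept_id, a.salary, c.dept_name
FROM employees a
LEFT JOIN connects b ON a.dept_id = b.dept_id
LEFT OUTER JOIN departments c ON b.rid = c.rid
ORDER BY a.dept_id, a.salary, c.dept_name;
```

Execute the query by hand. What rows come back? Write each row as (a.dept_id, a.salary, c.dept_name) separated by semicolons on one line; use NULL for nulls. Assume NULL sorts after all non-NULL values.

Step 1 — a LEFT JOIN b on dept_id → 7 row(s).
Then LEFT JOIN `departments c` on rid: each of those 7 rows is kept; rows whose b.rid has no match in c get NULL for c's columns.

(1, 45, Design); (3, 70, HR); (3, 70, NULL); (4, 45, Research); (5, 90, NULL); (6, 65, NULL); (7, 45, NULL)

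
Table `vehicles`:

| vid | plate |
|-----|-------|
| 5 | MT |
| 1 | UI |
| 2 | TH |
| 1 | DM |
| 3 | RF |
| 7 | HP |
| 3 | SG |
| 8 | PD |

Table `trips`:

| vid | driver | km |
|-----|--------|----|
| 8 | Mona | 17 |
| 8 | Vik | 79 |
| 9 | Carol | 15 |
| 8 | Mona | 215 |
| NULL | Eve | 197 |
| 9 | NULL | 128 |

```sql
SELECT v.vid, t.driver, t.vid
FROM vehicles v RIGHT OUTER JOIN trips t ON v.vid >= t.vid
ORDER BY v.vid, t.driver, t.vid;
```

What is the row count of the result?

6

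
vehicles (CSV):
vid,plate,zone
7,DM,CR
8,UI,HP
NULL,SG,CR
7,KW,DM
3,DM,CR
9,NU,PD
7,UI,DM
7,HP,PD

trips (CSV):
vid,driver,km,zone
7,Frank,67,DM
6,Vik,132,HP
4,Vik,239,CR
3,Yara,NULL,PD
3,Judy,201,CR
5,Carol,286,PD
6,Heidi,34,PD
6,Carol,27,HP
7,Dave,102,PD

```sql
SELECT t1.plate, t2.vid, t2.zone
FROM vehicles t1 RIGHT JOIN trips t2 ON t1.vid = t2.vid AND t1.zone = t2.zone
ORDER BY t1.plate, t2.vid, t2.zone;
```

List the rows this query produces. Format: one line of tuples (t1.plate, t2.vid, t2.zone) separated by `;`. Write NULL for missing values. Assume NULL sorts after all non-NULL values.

RIGHT JOIN keeps every row from `trips`; unmatched rows get NULL for `vehicles`'s columns.
Matching on t1.vid = t2.vid AND t1.zone = t2.zone. A NULL in a compared column never satisfies the condition.
Matched pairs: 4; unmatched t2 rows kept: 6.

(DM, 3, CR); (HP, 7, PD); (KW, 7, DM); (UI, 7, DM); (NULL, 3, PD); (NULL, 4, CR); (NULL, 5, PD); (NULL, 6, HP); (NULL, 6, HP); (NULL, 6, PD)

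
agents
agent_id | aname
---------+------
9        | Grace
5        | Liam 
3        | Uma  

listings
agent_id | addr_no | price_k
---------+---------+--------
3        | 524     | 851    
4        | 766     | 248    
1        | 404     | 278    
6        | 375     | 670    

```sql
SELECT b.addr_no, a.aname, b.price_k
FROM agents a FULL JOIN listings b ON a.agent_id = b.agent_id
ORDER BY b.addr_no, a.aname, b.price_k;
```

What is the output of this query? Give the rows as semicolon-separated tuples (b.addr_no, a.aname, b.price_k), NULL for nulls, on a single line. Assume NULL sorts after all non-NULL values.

(375, NULL, 670); (404, NULL, 278); (524, Uma, 851); (766, NULL, 248); (NULL, Grace, NULL); (NULL, Liam, NULL)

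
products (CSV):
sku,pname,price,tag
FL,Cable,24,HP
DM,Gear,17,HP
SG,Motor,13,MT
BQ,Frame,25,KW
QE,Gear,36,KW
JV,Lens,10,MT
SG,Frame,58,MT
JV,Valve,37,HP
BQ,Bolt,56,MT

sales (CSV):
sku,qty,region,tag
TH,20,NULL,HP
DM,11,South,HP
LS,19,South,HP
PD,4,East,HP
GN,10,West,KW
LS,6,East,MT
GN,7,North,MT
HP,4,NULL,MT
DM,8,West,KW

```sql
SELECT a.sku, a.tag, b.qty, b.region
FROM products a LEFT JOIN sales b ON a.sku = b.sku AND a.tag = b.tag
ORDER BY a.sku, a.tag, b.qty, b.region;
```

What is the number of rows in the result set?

LEFT JOIN keeps every row from `products`; unmatched rows get NULL for `sales`'s columns.
Matching on a.sku = b.sku AND a.tag = b.tag.
Matched pairs: 1; unmatched a rows kept: 8.
Total: 1 matched + 8 padded = 9 rows.

9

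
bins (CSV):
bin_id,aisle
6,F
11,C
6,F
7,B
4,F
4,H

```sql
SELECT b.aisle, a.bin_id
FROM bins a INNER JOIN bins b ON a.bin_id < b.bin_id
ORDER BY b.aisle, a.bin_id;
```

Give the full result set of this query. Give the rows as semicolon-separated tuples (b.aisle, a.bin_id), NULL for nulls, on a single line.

INNER JOIN keeps only pairs where the ON condition holds.
Matching on a.bin_id < b.bin_id.
Matched pairs: 13.

(B, 4); (B, 4); (B, 6); (B, 6); (C, 4); (C, 4); (C, 6); (C, 6); (C, 7); (F, 4); (F, 4); (F, 4); (F, 4)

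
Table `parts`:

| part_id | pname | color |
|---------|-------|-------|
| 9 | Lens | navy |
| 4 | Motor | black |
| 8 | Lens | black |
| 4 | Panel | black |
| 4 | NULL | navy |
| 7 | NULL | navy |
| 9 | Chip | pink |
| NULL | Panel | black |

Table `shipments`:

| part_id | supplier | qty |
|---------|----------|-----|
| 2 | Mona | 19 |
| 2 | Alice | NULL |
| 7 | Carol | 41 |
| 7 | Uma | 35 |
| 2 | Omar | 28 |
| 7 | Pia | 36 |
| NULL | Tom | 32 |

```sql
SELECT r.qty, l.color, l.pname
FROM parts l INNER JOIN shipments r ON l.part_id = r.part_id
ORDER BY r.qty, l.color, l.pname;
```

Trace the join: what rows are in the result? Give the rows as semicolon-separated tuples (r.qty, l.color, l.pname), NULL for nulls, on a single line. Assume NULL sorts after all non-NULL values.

(35, navy, NULL); (36, navy, NULL); (41, navy, NULL)

INNER JOIN keeps only pairs where the ON condition holds.
Matching on l.part_id = r.part_id. A NULL in a compared column never satisfies the condition.
Matched pairs: 3.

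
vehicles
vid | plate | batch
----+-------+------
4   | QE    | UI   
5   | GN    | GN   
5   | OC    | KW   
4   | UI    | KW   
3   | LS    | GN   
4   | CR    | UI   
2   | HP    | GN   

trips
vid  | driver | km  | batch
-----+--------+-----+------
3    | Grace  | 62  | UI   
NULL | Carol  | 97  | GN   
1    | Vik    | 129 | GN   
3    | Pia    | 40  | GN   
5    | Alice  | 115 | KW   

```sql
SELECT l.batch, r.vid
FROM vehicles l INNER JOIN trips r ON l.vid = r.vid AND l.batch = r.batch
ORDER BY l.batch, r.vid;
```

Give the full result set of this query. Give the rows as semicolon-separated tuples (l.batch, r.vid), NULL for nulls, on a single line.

(GN, 3); (KW, 5)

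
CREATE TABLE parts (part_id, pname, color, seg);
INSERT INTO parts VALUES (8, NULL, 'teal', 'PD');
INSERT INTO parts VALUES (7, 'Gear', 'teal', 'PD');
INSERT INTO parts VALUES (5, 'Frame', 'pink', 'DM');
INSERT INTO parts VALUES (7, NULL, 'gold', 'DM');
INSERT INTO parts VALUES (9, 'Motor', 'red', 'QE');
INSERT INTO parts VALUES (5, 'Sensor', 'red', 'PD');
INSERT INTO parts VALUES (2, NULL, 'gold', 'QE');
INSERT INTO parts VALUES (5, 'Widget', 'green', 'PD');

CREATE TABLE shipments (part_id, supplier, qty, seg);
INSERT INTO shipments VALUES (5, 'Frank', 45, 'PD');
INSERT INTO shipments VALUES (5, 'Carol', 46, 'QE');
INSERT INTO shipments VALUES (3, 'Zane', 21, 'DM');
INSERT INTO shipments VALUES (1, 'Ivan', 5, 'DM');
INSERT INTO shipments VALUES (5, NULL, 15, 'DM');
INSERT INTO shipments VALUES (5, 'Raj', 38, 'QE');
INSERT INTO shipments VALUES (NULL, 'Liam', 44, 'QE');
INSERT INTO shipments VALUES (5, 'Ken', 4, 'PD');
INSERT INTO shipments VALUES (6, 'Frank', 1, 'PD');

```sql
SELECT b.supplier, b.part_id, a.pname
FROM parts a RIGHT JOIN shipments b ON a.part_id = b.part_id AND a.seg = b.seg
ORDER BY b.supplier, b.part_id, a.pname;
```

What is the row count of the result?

RIGHT JOIN keeps every row from `shipments`; unmatched rows get NULL for `parts`'s columns.
Matching on a.part_id = b.part_id AND a.seg = b.seg. A NULL in a compared column never satisfies the condition.
Matched pairs: 5; unmatched b rows kept: 6.
Total: 5 matched + 6 padded = 11 rows.

11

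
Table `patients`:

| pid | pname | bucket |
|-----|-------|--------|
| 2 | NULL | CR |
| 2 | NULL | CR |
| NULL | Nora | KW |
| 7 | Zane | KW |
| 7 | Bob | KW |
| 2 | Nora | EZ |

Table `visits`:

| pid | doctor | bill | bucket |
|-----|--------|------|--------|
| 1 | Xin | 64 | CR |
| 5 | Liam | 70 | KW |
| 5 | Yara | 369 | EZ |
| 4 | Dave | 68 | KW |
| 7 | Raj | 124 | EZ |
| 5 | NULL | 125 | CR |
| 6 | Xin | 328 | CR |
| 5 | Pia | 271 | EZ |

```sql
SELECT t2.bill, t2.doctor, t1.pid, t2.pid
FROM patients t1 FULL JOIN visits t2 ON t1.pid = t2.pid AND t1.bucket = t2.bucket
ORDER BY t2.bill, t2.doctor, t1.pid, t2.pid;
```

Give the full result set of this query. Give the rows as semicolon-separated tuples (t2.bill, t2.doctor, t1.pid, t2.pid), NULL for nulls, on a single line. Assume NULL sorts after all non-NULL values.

(64, Xin, NULL, 1); (68, Dave, NULL, 4); (70, Liam, NULL, 5); (124, Raj, NULL, 7); (125, NULL, NULL, 5); (271, Pia, NULL, 5); (328, Xin, NULL, 6); (369, Yara, NULL, 5); (NULL, NULL, 2, NULL); (NULL, NULL, 2, NULL); (NULL, NULL, 2, NULL); (NULL, NULL, 7, NULL); (NULL, NULL, 7, NULL); (NULL, NULL, NULL, NULL)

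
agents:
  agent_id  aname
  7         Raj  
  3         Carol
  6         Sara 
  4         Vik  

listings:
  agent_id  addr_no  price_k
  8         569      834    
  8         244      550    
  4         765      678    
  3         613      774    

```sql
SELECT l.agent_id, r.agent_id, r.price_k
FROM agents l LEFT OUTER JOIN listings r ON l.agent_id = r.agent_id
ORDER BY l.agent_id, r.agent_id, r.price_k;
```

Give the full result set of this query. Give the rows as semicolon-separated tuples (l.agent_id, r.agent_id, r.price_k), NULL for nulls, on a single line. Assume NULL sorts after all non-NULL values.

(3, 3, 774); (4, 4, 678); (6, NULL, NULL); (7, NULL, NULL)

LEFT JOIN keeps every row from `agents`; unmatched rows get NULL for `listings`'s columns.
Matching on l.agent_id = r.agent_id.
- l[0] agent_id=7 → no match; kept with NULLs on the r side.
- l[1] agent_id=3 → 1 match(es) in r → 1 row(s).
- l[2] agent_id=6 → no match; kept with NULLs on the r side.
- l[3] agent_id=4 → 1 match(es) in r → 1 row(s).
After projecting and ordering:
l.agent_id | r.agent_id | r.price_k
3 | 3 | 774
4 | 4 | 678
6 | NULL | NULL
7 | NULL | NULL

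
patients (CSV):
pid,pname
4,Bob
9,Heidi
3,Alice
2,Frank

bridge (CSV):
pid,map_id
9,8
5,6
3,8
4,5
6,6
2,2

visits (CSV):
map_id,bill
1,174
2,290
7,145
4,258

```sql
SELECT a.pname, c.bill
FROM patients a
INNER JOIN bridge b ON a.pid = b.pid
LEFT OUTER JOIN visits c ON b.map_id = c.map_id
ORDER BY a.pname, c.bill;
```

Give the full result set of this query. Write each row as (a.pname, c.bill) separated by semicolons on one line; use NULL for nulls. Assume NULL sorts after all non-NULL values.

Joins associate left-to-right: patients INNER JOIN bridge on pid gives 4 intermediate row(s).
Then LEFT JOIN `visits c` on map_id: each of those 4 rows is kept; rows whose b.map_id has no match in c get NULL for c's columns.

(Alice, NULL); (Bob, NULL); (Frank, 290); (Heidi, NULL)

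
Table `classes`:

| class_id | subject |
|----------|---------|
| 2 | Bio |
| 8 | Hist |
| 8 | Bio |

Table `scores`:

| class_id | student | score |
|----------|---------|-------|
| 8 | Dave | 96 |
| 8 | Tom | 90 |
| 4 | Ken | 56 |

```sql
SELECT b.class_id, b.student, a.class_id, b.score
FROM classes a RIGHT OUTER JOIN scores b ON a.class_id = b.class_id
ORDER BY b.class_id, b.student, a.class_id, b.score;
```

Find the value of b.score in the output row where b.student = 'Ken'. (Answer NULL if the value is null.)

56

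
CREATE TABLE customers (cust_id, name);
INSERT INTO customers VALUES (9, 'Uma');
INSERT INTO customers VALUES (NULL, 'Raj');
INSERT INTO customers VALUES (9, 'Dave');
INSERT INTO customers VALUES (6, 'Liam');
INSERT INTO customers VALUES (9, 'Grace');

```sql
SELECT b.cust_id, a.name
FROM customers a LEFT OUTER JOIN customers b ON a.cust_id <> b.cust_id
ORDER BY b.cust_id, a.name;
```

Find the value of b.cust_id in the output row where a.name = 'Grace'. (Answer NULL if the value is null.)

LEFT JOIN keeps every row from `customers a`; unmatched rows get NULL for `customers b`'s columns.
Matching on a.cust_id <> b.cust_id. A NULL in a compared column never satisfies the condition.
Matched pairs: 6; unmatched a rows kept: 1.

6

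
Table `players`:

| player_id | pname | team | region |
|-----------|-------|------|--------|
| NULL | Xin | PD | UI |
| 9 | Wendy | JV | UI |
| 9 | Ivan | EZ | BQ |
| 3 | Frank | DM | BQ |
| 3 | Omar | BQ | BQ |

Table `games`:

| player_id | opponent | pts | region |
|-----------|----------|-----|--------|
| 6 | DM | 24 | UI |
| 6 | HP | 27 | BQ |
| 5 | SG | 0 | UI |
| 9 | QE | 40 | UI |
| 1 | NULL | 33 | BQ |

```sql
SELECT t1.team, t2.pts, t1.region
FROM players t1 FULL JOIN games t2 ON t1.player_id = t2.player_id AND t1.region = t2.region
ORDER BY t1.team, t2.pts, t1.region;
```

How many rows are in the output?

9

FULL OUTER JOIN keeps every row from both sides; unmatched rows get NULL for the other side's columns.
Matching on t1.player_id = t2.player_id AND t1.region = t2.region. A NULL in a compared column never satisfies the condition.
Matched pairs: 1; unmatched t1 rows kept: 4; unmatched t2 rows kept: 4.
Total: 1 matched + 8 padded = 9 rows.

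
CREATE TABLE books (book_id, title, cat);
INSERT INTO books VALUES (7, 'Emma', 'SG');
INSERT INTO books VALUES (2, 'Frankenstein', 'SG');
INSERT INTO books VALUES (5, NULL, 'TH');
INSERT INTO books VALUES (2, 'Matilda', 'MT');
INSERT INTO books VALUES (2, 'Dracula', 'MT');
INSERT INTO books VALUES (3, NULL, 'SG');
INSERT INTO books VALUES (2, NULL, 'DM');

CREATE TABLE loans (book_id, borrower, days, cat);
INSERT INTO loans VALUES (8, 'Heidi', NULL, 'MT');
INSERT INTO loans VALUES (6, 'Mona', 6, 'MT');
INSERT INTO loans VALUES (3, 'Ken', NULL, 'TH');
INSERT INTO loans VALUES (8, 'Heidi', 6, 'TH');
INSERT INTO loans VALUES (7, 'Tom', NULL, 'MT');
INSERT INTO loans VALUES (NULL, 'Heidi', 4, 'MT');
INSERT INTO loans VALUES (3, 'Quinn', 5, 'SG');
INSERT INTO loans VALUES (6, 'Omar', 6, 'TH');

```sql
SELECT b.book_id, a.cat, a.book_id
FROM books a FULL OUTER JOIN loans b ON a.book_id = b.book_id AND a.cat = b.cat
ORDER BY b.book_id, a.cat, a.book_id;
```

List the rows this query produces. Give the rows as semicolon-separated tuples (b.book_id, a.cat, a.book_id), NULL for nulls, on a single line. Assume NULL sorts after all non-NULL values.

(3, SG, 3); (3, NULL, NULL); (6, NULL, NULL); (6, NULL, NULL); (7, NULL, NULL); (8, NULL, NULL); (8, NULL, NULL); (NULL, DM, 2); (NULL, MT, 2); (NULL, MT, 2); (NULL, SG, 2); (NULL, SG, 7); (NULL, TH, 5); (NULL, NULL, NULL)

FULL OUTER JOIN keeps every row from both sides; unmatched rows get NULL for the other side's columns.
Matching on a.book_id = b.book_id AND a.cat = b.cat. A NULL in a compared column never satisfies the condition.
- a (book_id=7, cat=SG) has no partner → padded with NULL.
- a (book_id=2, cat=SG) has no partner → padded with NULL.
- a (book_id=5, cat=TH) has no partner → padded with NULL.
- a (book_id=2, cat=MT) has no partner → padded with NULL.
- a (book_id=2, cat=MT) has no partner → padded with NULL.
- a (book_id=3, cat=SG) pairs with 1 row(s) of b.
- a (book_id=2, cat=DM) has no partner → padded with NULL.
- 7 b row(s) had no a match → kept, a columns NULL.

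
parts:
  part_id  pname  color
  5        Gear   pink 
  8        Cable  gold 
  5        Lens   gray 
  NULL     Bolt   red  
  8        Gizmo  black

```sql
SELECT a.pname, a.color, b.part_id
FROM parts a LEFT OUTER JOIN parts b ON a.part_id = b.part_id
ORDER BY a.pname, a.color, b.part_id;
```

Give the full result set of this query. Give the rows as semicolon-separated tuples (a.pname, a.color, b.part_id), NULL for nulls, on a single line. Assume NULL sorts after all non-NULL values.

(Bolt, red, NULL); (Cable, gold, 8); (Cable, gold, 8); (Gear, pink, 5); (Gear, pink, 5); (Gizmo, black, 8); (Gizmo, black, 8); (Lens, gray, 5); (Lens, gray, 5)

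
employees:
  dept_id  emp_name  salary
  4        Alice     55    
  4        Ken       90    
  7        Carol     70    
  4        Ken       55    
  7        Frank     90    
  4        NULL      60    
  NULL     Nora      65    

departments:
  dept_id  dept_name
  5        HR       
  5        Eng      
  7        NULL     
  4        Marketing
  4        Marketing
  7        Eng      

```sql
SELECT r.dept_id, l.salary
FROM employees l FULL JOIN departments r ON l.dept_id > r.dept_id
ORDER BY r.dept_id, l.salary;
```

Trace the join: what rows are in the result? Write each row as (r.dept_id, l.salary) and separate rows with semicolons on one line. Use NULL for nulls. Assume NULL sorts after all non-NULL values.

(4, 70); (4, 70); (4, 90); (4, 90); (5, 70); (5, 70); (5, 90); (5, 90); (7, NULL); (7, NULL); (NULL, 55); (NULL, 55); (NULL, 60); (NULL, 65); (NULL, 90)

FULL OUTER JOIN keeps every row from both sides; unmatched rows get NULL for the other side's columns.
Matching on l.dept_id > r.dept_id. A NULL in a compared column never satisfies the condition.
- l (dept_id=4) has no partner → padded with NULL.
- l (dept_id=4) has no partner → padded with NULL.
- l (dept_id=7) pairs with 4 row(s) of r.
- l (dept_id=4) has no partner → padded with NULL.
- l (dept_id=7) pairs with 4 row(s) of r.
- l (dept_id=4) has no partner → padded with NULL.
- l (dept_id=NULL) has no partner → padded with NULL.
- 2 row(s) from r found no l partner → padded with NULL.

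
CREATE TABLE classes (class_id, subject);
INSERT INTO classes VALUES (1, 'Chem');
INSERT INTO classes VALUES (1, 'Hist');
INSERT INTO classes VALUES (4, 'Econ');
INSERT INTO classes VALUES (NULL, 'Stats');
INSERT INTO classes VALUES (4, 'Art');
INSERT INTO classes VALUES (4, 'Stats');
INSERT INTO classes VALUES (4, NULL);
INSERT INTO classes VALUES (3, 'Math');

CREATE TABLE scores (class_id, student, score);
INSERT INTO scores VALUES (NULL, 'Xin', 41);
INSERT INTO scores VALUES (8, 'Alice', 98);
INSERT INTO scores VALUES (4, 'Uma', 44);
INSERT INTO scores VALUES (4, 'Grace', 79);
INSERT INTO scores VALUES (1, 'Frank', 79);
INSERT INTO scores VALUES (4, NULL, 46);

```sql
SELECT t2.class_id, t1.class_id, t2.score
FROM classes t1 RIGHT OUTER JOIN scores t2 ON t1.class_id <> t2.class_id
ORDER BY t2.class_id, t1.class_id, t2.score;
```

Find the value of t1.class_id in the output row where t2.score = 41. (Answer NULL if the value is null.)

NULL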